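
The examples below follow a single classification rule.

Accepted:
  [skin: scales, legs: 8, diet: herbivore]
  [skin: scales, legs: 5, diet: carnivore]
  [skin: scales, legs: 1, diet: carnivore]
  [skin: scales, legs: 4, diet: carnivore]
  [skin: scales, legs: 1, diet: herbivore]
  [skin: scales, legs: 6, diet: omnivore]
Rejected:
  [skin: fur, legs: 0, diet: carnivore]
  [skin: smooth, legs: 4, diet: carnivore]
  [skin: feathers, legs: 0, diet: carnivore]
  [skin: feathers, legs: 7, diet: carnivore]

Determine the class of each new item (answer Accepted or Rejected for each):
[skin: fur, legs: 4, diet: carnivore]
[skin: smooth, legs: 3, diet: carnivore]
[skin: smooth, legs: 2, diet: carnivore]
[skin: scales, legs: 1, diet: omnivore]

Rejected, Rejected, Rejected, Accepted

Looking at the examples, the only property every 'Accepted' case has and every 'Rejected' case lacks is: skin is scales.
[skin: fur, legs: 4, diet: carnivore] — skin is fur, hence Rejected.
[skin: smooth, legs: 3, diet: carnivore] — skin is smooth, hence Rejected.
[skin: smooth, legs: 2, diet: carnivore] — skin is smooth, hence Rejected.
[skin: scales, legs: 1, diet: omnivore] — skin is scales, hence Accepted.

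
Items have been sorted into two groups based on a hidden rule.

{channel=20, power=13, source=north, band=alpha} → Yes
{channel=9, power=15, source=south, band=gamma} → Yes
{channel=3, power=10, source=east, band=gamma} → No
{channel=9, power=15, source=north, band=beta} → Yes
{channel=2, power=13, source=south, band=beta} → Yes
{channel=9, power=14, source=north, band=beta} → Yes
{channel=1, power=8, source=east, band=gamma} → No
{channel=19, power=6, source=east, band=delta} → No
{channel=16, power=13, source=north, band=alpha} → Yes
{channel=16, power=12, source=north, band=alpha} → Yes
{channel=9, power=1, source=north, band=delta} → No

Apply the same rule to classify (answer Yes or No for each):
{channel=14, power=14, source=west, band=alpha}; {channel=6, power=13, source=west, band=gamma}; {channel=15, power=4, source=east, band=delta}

The common property of the 'Yes' items is: power ≥ 12. No 'No' item has it.
{channel=14, power=14, source=west, band=alpha}: power = 14 — checks out, so Yes.
{channel=6, power=13, source=west, band=gamma}: power = 13 — checks out, so Yes.
{channel=15, power=4, source=east, band=delta}: power = 4 — doesn't match, so No.

Yes, Yes, No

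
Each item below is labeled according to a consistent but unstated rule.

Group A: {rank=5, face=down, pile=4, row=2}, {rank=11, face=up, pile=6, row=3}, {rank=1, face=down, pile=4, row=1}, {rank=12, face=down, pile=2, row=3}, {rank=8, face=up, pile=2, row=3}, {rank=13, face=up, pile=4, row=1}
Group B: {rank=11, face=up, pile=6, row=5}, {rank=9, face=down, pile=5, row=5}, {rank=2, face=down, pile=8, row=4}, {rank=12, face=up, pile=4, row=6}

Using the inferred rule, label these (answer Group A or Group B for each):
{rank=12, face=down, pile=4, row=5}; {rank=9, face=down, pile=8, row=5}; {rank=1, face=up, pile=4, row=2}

Group B, Group B, Group A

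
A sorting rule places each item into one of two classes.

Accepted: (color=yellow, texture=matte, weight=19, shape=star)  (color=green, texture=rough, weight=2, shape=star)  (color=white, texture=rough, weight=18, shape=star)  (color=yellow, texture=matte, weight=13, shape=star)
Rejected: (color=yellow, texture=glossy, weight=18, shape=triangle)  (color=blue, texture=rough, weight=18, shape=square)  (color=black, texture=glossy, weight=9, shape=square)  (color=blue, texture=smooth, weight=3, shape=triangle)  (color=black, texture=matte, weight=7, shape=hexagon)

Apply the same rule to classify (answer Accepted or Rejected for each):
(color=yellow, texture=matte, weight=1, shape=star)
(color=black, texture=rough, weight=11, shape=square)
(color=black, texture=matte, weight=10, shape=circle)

Accepted, Rejected, Rejected

Checking candidate rules against both groups, what survives is: shape is star.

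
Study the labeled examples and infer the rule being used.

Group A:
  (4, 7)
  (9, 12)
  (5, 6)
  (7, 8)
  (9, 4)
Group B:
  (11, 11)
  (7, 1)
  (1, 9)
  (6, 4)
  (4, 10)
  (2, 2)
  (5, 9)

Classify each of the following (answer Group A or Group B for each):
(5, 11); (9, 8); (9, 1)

Group B, Group A, Group B

The rule appears to be: sum is odd.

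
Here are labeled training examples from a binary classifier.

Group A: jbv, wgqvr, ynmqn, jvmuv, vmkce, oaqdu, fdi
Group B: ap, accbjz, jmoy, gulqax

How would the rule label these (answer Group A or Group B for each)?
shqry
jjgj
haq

A rule that fits every label: odd length — true of each 'Group A' example, false of each 'Group B' one.

Group A, Group B, Group A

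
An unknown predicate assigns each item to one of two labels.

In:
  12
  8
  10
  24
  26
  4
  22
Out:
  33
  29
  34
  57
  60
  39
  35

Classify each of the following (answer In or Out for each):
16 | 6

One predicate separates the groups cleanly: at most 26.
16 — 16 ≤ 26, hence In. 6 — 6 ≤ 26, hence In.

In, In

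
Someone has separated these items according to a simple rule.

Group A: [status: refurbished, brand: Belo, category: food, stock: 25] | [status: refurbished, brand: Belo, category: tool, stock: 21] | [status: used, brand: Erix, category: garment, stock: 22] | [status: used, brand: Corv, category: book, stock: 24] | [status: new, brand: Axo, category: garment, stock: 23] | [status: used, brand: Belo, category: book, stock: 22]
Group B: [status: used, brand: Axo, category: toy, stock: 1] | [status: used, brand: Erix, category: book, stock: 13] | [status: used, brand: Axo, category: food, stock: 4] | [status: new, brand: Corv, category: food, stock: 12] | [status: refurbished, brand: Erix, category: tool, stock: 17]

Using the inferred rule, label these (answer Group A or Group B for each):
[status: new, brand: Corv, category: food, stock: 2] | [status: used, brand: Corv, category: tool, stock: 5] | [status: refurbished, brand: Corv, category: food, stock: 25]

Group B, Group B, Group A

The rule appears to be: stock ≥ 21.
Group B: [status: new, brand: Corv, category: food, stock: 2], since stock = 2.
Group B: [status: used, brand: Corv, category: tool, stock: 5], since stock = 5.
Group A: [status: refurbished, brand: Corv, category: food, stock: 25], since stock = 25.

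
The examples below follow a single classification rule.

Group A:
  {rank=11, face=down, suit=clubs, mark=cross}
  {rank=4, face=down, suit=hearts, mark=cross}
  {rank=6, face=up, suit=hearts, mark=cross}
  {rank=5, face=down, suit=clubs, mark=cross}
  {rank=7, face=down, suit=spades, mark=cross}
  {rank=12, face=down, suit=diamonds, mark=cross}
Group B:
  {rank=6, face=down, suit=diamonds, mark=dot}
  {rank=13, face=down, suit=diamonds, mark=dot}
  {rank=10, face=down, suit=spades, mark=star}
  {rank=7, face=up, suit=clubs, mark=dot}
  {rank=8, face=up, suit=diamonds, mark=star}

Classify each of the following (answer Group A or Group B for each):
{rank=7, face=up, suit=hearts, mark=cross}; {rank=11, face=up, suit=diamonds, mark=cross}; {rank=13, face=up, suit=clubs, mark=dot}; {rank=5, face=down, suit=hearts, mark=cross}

Group A, Group A, Group B, Group A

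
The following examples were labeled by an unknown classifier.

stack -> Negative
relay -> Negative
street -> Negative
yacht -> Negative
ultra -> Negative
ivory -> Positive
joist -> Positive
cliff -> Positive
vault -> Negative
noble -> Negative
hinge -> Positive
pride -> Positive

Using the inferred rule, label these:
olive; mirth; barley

A rule that fits every label: contains 'i' — true of each 'Positive' example, false of each 'Negative' one.
olive: Positive (has 'i'). mirth: Positive (has 'i'). barley: Negative (no 'i').

Positive, Positive, Negative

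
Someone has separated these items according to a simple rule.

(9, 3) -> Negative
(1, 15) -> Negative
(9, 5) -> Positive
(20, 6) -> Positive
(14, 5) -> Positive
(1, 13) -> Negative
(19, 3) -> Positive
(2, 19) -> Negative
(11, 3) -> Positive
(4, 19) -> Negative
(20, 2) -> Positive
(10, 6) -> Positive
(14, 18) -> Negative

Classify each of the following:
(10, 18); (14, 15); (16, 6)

One predicate separates the groups cleanly: first > second AND sum ≥ 14.
(10, 18): 10 < 18, 10+18 = 28 — doesn't match, so Negative. (14, 15): 14 < 15, 14+15 = 29 — doesn't match, so Negative. (16, 6): 16 > 6, 16+6 = 22 — meets the rule, so Positive.

Negative, Negative, Positive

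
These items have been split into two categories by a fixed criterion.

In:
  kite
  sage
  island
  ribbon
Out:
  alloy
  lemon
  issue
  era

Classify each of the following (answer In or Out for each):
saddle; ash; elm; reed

Comparing the two groups points to one rule — even length.
saddle: In (length 6). ash: Out (length 3). elm: Out (length 3). reed: In (length 4).

In, Out, Out, In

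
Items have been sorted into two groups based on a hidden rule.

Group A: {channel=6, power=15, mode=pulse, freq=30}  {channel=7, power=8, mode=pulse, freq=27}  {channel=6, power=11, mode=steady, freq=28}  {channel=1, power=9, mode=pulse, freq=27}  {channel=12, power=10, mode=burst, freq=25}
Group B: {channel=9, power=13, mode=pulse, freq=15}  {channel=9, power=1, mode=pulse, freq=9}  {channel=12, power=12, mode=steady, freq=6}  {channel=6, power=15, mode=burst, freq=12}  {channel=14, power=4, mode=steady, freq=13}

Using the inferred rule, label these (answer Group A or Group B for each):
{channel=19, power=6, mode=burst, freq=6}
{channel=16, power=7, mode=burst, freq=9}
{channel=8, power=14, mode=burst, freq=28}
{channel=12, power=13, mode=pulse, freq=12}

A rule that fits every label: freq ≥ 25 — true of each 'Group A' example, false of each 'Group B' one.

Group B, Group B, Group A, Group B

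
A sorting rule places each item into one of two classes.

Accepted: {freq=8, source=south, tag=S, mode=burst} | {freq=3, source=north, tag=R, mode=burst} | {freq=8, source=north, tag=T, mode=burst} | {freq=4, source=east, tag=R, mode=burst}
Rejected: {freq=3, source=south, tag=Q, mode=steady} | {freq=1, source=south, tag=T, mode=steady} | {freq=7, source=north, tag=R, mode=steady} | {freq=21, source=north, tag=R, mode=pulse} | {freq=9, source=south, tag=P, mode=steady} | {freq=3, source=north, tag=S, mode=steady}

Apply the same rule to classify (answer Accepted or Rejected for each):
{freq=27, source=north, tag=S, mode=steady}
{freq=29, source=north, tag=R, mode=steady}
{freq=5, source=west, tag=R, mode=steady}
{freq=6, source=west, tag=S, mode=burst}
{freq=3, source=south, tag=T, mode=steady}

The classifier is using: mode is burst.
Rejected: {freq=27, source=north, tag=S, mode=steady}, since mode is steady.
Rejected: {freq=29, source=north, tag=R, mode=steady}, since mode is steady.
Rejected: {freq=5, source=west, tag=R, mode=steady}, since mode is steady.
Accepted: {freq=6, source=west, tag=S, mode=burst}, since mode is burst.
Rejected: {freq=3, source=south, tag=T, mode=steady}, since mode is steady.

Rejected, Rejected, Rejected, Accepted, Rejected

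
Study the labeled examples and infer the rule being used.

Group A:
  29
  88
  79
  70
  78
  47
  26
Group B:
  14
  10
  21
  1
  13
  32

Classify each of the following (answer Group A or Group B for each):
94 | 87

Group A, Group A

The pattern is that an item is 'Group A' exactly when: digit sum ≥ 6.
94 — digit sum 9+4 = 13, hence Group A.
87 — digit sum 8+7 = 15, hence Group A.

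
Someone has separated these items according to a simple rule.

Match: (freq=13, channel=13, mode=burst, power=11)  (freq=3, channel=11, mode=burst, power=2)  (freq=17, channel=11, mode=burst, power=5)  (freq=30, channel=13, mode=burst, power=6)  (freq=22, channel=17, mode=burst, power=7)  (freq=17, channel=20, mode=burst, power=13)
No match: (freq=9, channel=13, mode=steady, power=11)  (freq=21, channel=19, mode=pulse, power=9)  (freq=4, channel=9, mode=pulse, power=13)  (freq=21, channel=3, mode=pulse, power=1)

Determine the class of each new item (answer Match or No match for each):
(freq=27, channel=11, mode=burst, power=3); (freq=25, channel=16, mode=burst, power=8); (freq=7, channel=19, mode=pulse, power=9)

Match, Match, No match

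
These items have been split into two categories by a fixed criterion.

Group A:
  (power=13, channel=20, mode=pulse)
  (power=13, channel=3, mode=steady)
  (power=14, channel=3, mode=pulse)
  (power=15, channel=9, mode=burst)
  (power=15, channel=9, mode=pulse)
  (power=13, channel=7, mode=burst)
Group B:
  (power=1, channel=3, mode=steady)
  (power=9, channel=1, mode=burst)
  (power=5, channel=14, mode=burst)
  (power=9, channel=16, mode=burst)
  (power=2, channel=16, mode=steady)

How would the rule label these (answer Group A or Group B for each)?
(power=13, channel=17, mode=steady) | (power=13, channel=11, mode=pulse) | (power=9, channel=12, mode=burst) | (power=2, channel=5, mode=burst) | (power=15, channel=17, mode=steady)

Group A, Group A, Group B, Group B, Group A

'Group A' ⟺ power ≥ 13.
(power=13, channel=17, mode=steady) → power = 13 → Group A.
(power=13, channel=11, mode=pulse) → power = 13 → Group A.
(power=9, channel=12, mode=burst) → power = 9 → Group B.
(power=2, channel=5, mode=burst) → power = 2 → Group B.
(power=15, channel=17, mode=steady) → power = 15 → Group A.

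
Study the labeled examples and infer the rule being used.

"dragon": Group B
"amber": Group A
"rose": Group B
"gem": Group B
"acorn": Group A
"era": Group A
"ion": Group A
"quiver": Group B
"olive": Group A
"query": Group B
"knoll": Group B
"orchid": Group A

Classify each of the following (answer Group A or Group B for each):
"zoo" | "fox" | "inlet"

Rule: starts with a vowel. This holds for each 'Group A' example and fails for each 'Group B' one.
"zoo" — starts with 'z', hence Group B. "fox" — starts with 'f', hence Group B. "inlet" — starts with 'i', hence Group A.

Group B, Group B, Group A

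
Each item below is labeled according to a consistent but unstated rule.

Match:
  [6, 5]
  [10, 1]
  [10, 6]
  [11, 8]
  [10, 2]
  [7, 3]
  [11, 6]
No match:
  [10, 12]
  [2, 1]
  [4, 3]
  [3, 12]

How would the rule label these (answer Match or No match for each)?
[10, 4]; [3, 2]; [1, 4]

Match, No match, No match

The classifier is using: first > second AND sum ≥ 10.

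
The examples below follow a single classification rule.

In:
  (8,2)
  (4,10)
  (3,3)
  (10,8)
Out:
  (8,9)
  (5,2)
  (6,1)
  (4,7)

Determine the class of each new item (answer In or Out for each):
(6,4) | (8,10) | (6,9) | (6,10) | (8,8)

In, In, Out, In, In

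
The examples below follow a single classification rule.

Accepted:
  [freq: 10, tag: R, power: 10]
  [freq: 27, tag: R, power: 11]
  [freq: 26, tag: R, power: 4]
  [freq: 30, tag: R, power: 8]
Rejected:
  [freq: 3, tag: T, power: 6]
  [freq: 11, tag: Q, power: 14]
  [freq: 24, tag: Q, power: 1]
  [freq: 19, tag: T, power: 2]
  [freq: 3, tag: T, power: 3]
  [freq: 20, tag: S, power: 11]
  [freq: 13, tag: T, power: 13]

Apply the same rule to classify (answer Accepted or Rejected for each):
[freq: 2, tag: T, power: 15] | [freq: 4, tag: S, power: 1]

The rule appears to be: tag is R.
[freq: 2, tag: T, power: 15] — tag is T, hence Rejected. [freq: 4, tag: S, power: 1] — tag is S, hence Rejected.

Rejected, Rejected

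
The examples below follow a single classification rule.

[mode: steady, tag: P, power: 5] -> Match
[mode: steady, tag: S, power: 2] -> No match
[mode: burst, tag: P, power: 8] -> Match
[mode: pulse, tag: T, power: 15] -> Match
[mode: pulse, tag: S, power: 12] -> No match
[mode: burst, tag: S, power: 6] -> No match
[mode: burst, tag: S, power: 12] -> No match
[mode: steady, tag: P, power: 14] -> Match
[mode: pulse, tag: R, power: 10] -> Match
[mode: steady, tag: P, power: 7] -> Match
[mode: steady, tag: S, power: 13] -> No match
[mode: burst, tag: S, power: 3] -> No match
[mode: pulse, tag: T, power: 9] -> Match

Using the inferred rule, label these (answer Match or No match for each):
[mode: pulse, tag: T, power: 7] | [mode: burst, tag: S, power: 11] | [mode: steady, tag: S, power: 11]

The distinguishing property — tag is not S — holds for all the 'Match' cases and none of the 'No match' cases.
Match: [mode: pulse, tag: T, power: 7], since tag is T. No match: [mode: burst, tag: S, power: 11], since tag is S. No match: [mode: steady, tag: S, power: 11], since tag is S.

Match, No match, No match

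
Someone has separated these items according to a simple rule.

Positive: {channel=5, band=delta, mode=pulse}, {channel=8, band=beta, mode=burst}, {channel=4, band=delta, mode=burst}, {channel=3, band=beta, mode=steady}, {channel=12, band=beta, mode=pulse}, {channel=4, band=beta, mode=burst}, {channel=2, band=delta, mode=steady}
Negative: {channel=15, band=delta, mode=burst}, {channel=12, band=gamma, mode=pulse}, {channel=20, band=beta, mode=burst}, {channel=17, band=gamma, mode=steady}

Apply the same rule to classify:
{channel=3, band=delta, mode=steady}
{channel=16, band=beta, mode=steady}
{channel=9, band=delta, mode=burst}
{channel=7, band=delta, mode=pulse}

Rule: band is not gamma AND channel ≤ 12. This holds for each 'Positive' example and fails for each 'Negative' one.
Positive: {channel=3, band=delta, mode=steady}, since band is delta, channel = 3.
Negative: {channel=16, band=beta, mode=steady}, since band is beta, channel = 16.
Positive: {channel=9, band=delta, mode=burst}, since band is delta, channel = 9.
Positive: {channel=7, band=delta, mode=pulse}, since band is delta, channel = 7.

Positive, Negative, Positive, Positive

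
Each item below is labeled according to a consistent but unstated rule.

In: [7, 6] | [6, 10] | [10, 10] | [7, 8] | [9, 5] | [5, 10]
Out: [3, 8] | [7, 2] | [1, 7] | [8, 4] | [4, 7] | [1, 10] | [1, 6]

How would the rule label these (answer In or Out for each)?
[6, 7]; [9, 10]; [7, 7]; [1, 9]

The rule appears to be: sum ≥ 13.
In: [6, 7], since 6+7 = 13.
In: [9, 10], since 9+10 = 19.
In: [7, 7], since 7+7 = 14.
Out: [1, 9], since 1+9 = 10.

In, In, In, Out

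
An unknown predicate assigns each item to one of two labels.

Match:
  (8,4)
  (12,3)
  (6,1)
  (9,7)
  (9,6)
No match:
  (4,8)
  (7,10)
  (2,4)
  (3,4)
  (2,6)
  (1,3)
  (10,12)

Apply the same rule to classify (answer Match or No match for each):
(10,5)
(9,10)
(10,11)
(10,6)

Match, No match, No match, Match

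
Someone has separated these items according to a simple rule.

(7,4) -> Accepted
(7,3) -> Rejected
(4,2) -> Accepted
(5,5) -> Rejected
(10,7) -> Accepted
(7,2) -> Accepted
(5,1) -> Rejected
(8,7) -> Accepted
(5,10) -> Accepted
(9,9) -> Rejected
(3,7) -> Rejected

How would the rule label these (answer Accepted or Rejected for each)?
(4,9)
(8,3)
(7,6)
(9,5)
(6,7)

The classifier is using: product is even.
(4,9): 4·9 = 36, meets the rule → Accepted.
(8,3): 8·3 = 24, meets the rule → Accepted.
(7,6): 7·6 = 42, meets the rule → Accepted.
(9,5): 9·5 = 45, does not pass → Rejected.
(6,7): 6·7 = 42, meets the rule → Accepted.

Accepted, Accepted, Accepted, Rejected, Accepted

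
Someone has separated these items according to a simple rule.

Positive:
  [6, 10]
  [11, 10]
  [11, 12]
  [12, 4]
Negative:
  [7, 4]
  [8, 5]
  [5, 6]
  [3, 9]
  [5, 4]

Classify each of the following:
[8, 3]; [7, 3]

Negative, Negative

One predicate separates the groups cleanly: sum ≥ 16.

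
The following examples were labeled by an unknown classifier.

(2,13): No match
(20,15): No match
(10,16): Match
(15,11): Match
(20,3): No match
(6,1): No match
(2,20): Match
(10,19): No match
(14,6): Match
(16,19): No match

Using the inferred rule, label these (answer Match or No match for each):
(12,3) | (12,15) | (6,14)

No match, No match, Match

The distinguishing property — sum is even — holds for all the 'Match' cases and none of the 'No match' cases.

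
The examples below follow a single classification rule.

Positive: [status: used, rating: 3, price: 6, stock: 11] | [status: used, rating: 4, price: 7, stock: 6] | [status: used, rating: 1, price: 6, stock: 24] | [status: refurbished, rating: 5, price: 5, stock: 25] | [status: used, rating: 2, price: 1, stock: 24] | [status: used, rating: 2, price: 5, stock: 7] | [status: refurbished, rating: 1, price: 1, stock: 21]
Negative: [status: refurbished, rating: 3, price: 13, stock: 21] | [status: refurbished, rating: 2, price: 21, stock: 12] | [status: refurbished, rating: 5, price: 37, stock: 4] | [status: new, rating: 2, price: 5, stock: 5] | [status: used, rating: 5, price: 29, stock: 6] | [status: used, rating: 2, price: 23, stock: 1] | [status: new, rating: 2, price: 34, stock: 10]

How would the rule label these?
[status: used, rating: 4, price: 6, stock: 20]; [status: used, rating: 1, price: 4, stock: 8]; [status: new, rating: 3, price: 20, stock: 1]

Positive, Positive, Negative

Every 'Positive' example satisfies: price ≤ 7 AND stock ≥ 6. None of the 'Negative' examples do.
Positive: [status: used, rating: 4, price: 6, stock: 20], since price = 6, stock = 20. Positive: [status: used, rating: 1, price: 4, stock: 8], since price = 4, stock = 8. Negative: [status: new, rating: 3, price: 20, stock: 1], since price = 20, stock = 1.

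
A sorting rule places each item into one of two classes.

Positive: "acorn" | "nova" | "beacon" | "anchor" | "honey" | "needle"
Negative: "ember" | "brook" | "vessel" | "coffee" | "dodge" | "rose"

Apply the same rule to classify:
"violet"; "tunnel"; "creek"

Negative, Positive, Negative

The rule appears to be: contains 'n'.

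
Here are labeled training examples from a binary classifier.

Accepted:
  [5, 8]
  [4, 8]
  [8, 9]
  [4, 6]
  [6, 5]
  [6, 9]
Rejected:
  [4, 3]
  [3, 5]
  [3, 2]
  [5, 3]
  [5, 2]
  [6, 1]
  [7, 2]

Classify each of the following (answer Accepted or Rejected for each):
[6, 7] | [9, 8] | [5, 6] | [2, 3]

The pattern is that an item is 'Accepted' exactly when: sum ≥ 10.
[6, 7]: 6+7 = 13, passes → Accepted. [9, 8]: 9+8 = 17, passes → Accepted. [5, 6]: 5+6 = 11, passes → Accepted. [2, 3]: 2+3 = 5, fails this test → Rejected.

Accepted, Accepted, Accepted, Rejected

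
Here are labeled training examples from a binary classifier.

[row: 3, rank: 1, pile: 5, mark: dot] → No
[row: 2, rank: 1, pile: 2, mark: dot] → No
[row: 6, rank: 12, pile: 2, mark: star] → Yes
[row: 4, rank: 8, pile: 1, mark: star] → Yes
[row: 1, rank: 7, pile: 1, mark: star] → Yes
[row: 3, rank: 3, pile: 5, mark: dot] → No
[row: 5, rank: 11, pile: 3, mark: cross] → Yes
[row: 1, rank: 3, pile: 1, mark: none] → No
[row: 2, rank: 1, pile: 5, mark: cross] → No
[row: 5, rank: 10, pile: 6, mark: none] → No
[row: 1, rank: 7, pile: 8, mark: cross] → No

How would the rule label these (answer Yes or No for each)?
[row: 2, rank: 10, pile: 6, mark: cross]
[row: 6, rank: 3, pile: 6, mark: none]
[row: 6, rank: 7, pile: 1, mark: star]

'Yes' ⟺ pile ≤ 3 AND rank ≥ 7.
[row: 2, rank: 10, pile: 6, mark: cross]: pile = 6, rank = 10, lacks this property → No. [row: 6, rank: 3, pile: 6, mark: none]: pile = 6, rank = 3, lacks this property → No. [row: 6, rank: 7, pile: 1, mark: star]: pile = 1, rank = 7, matches → Yes.

No, No, Yes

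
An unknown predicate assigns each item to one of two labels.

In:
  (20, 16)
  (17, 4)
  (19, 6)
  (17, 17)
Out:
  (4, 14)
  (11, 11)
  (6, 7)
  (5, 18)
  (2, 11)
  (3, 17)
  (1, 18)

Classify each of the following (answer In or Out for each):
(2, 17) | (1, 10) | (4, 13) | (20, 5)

The common property of the 'In' items is: first ≥ 14. No 'Out' item has it.
(2, 17) — first 2, hence Out.
(1, 10) — first 1, hence Out.
(4, 13) — first 4, hence Out.
(20, 5) — first 20, hence In.

Out, Out, Out, In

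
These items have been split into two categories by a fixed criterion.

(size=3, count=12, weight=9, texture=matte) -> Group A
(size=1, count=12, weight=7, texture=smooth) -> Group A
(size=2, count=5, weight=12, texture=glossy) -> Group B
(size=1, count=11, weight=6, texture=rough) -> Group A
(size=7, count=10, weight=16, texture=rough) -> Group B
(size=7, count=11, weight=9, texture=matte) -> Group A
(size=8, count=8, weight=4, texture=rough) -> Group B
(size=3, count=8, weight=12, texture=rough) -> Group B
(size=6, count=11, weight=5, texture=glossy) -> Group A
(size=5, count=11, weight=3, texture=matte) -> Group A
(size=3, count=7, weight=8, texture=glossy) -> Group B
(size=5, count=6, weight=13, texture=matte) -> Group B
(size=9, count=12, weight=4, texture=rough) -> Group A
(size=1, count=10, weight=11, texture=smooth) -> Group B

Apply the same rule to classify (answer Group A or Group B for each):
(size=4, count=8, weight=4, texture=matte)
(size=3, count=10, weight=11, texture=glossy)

Group B, Group B

The rule appears to be: count ≥ 11.
Group B: (size=4, count=8, weight=4, texture=matte), since count = 8.
Group B: (size=3, count=10, weight=11, texture=glossy), since count = 10.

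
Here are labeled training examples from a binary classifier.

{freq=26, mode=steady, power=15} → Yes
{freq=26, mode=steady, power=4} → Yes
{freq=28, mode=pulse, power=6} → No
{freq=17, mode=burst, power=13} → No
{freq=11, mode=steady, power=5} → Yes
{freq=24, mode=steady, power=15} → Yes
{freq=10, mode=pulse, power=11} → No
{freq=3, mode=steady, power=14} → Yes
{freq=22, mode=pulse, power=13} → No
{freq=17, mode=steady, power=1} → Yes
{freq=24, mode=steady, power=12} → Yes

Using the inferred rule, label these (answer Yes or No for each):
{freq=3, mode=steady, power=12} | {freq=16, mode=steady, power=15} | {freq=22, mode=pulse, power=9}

Yes, Yes, No

The pattern is that an item is 'Yes' exactly when: mode is steady.
{freq=3, mode=steady, power=12}: mode is steady — matches, so Yes. {freq=16, mode=steady, power=15}: mode is steady — matches, so Yes. {freq=22, mode=pulse, power=9}: mode is pulse — fails the rule, so No.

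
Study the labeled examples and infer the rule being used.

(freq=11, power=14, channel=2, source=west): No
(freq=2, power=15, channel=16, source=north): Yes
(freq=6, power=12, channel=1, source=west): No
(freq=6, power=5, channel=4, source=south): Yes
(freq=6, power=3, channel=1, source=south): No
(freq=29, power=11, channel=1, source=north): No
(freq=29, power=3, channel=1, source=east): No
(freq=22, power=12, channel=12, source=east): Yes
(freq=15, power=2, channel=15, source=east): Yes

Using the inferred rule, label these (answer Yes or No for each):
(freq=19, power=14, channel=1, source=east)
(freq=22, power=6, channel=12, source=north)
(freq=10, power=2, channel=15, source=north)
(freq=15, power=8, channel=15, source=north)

The classifier is using: channel ≥ 4.

No, Yes, Yes, Yes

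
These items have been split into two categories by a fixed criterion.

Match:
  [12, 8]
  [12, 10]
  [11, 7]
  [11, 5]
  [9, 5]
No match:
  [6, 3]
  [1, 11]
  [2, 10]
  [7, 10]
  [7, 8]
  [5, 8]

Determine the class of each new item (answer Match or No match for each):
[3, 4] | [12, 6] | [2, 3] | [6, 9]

No match, Match, No match, No match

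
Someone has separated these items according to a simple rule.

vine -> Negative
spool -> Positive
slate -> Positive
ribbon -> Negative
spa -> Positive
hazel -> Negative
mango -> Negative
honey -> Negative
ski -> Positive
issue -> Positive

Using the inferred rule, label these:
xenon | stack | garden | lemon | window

Negative, Positive, Negative, Negative, Negative

All 'Positive' examples share one property — contains 's' — and every 'Negative' example lacks it.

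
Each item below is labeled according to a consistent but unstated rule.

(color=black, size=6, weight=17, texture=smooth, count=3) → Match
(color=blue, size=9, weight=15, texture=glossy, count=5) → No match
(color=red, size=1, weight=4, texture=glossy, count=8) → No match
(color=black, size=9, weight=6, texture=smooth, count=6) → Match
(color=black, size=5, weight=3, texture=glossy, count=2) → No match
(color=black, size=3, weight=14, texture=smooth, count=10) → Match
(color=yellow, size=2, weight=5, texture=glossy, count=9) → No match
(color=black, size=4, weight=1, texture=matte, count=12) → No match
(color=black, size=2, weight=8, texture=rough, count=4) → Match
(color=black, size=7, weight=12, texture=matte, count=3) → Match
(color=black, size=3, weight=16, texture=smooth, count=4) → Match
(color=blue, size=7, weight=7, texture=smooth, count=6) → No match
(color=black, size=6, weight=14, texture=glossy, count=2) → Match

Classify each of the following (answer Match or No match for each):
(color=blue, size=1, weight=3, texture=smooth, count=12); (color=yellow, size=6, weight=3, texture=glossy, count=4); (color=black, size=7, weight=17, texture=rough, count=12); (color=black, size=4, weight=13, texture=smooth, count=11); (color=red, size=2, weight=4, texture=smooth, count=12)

No match, No match, Match, Match, No match

The distinguishing property — color is black AND weight ≥ 4 — holds for all the 'Match' cases and none of the 'No match' cases.
No match: (color=blue, size=1, weight=3, texture=smooth, count=12), since color is blue, weight = 3.
No match: (color=yellow, size=6, weight=3, texture=glossy, count=4), since color is yellow, weight = 3.
Match: (color=black, size=7, weight=17, texture=rough, count=12), since color is black, weight = 17.
Match: (color=black, size=4, weight=13, texture=smooth, count=11), since color is black, weight = 13.
No match: (color=red, size=2, weight=4, texture=smooth, count=12), since color is red, weight = 4.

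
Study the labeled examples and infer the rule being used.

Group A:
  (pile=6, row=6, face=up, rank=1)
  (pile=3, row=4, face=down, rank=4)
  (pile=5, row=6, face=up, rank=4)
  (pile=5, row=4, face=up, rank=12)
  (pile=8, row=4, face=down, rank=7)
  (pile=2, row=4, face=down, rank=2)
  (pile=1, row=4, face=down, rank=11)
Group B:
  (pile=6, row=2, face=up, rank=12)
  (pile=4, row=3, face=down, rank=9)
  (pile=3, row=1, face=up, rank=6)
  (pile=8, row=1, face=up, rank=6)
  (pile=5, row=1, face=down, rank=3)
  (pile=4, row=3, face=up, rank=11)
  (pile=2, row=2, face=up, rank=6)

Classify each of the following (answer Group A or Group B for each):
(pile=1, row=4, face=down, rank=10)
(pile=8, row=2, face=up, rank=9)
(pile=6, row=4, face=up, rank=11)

The pattern is that an item is 'Group A' exactly when: row ≥ 4.
(pile=1, row=4, face=down, rank=10) — row = 4, hence Group A.
(pile=8, row=2, face=up, rank=9) — row = 2, hence Group B.
(pile=6, row=4, face=up, rank=11) — row = 4, hence Group A.

Group A, Group B, Group A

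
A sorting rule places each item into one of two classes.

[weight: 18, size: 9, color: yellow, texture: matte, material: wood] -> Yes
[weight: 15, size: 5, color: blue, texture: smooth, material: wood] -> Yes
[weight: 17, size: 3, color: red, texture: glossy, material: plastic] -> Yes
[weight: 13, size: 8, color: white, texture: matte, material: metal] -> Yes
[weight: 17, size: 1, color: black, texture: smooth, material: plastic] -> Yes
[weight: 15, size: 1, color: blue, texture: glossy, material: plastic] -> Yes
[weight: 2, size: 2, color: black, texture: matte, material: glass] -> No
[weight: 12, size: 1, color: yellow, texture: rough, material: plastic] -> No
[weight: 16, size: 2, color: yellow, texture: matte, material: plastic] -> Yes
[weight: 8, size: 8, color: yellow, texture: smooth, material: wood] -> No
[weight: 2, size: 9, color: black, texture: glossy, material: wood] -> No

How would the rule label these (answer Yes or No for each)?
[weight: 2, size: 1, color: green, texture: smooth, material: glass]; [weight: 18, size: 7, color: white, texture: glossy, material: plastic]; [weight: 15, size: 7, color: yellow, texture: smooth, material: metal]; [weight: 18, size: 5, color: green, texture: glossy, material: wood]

All 'Yes' examples share one property — weight ≥ 13 — and every 'No' example lacks it.

No, Yes, Yes, Yes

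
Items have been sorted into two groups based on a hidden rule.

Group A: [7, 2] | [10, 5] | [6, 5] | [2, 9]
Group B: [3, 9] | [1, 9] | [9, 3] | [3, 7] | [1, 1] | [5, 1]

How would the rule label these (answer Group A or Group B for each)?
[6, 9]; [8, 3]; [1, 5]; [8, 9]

Group A, Group A, Group B, Group A

A rule that fits every label: sum is odd — true of each 'Group A' example, false of each 'Group B' one.
[6, 9]: Group A (6+9 = 15). [8, 3]: Group A (8+3 = 11). [1, 5]: Group B (1+5 = 6). [8, 9]: Group A (8+9 = 17).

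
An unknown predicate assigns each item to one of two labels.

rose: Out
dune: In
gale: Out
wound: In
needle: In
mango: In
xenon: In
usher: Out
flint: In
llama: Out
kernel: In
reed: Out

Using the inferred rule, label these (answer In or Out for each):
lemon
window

In, In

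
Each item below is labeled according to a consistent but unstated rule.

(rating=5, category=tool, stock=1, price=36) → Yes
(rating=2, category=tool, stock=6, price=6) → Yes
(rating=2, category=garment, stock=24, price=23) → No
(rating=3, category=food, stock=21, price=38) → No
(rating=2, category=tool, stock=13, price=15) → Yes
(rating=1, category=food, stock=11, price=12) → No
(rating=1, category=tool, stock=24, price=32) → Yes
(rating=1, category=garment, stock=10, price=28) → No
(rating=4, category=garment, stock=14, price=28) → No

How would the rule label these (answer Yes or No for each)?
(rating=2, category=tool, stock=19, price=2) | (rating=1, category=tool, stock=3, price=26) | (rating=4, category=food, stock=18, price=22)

Checking candidate rules against both groups, what survives is: category is tool.
(rating=2, category=tool, stock=19, price=2) → category is tool → Yes. (rating=1, category=tool, stock=3, price=26) → category is tool → Yes. (rating=4, category=food, stock=18, price=22) → category is food → No.

Yes, Yes, No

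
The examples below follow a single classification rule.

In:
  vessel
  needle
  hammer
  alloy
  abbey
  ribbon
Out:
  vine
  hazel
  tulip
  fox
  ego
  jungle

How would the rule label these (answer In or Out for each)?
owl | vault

Out, Out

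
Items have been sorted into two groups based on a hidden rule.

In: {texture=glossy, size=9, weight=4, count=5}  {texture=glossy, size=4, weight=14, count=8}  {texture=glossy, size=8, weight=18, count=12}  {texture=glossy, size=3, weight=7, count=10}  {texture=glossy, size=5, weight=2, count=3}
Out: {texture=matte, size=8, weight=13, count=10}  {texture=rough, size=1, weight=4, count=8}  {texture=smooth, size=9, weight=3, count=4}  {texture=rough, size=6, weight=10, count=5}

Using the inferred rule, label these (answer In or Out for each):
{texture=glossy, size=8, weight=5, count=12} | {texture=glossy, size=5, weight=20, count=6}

'In' ⟺ texture is glossy.
{texture=glossy, size=8, weight=5, count=12}: In (texture is glossy).
{texture=glossy, size=5, weight=20, count=6}: In (texture is glossy).

In, In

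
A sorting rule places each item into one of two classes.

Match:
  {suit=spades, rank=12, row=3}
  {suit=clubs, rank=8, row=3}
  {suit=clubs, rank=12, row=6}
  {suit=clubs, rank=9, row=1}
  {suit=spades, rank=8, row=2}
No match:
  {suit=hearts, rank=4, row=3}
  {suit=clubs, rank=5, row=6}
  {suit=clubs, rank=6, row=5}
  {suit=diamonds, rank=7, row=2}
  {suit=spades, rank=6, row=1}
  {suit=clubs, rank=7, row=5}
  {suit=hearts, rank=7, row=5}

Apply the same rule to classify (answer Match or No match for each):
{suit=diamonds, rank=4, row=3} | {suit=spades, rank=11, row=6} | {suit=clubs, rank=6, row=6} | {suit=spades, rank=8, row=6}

No match, Match, No match, Match

Every 'Match' example satisfies: rank ≥ 8. None of the 'No match' examples do.
{suit=diamonds, rank=4, row=3}: No match (rank = 4). {suit=spades, rank=11, row=6}: Match (rank = 11). {suit=clubs, rank=6, row=6}: No match (rank = 6). {suit=spades, rank=8, row=6}: Match (rank = 8).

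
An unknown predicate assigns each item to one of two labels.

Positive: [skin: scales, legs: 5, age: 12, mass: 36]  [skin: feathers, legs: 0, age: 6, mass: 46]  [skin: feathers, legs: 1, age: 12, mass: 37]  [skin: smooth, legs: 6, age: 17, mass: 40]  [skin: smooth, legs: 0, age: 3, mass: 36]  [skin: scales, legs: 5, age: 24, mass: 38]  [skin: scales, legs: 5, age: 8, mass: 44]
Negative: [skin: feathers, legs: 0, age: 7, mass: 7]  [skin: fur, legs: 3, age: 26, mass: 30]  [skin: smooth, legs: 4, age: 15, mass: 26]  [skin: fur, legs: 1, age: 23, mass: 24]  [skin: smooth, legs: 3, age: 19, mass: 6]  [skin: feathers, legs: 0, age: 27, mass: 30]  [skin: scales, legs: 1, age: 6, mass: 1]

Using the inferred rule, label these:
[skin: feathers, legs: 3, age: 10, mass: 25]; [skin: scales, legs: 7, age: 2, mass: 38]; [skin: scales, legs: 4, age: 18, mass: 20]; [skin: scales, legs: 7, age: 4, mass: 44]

The rule appears to be: mass ≥ 36.
[skin: feathers, legs: 3, age: 10, mass: 25]: mass = 25, fails this test → Negative. [skin: scales, legs: 7, age: 2, mass: 38]: mass = 38, passes → Positive. [skin: scales, legs: 4, age: 18, mass: 20]: mass = 20, fails this test → Negative. [skin: scales, legs: 7, age: 4, mass: 44]: mass = 44, passes → Positive.

Negative, Positive, Negative, Positive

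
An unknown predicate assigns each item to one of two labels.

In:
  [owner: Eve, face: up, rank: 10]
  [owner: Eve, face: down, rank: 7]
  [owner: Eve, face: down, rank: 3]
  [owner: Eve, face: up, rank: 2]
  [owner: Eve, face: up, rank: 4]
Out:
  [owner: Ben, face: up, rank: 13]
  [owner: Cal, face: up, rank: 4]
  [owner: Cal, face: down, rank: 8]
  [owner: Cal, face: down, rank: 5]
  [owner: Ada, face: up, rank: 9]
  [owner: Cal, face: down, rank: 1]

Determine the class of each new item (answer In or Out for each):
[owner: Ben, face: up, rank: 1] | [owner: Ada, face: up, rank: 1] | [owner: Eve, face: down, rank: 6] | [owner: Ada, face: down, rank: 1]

Out, Out, In, Out

The classifier is using: owner is Eve.
[owner: Ben, face: up, rank: 1]: Out (owner is Ben). [owner: Ada, face: up, rank: 1]: Out (owner is Ada). [owner: Eve, face: down, rank: 6]: In (owner is Eve). [owner: Ada, face: down, rank: 1]: Out (owner is Ada).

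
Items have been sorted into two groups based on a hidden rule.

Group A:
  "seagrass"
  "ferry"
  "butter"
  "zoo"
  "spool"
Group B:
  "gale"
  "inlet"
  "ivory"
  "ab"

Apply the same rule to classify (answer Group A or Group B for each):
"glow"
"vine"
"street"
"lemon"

Rule: has a double letter. This holds for each 'Group A' example and fails for each 'Group B' one.
"glow" — no doubled letter, hence Group B.
"vine" — no doubled letter, hence Group B.
"street" — 'ee' doubled, hence Group A.
"lemon" — no doubled letter, hence Group B.

Group B, Group B, Group A, Group B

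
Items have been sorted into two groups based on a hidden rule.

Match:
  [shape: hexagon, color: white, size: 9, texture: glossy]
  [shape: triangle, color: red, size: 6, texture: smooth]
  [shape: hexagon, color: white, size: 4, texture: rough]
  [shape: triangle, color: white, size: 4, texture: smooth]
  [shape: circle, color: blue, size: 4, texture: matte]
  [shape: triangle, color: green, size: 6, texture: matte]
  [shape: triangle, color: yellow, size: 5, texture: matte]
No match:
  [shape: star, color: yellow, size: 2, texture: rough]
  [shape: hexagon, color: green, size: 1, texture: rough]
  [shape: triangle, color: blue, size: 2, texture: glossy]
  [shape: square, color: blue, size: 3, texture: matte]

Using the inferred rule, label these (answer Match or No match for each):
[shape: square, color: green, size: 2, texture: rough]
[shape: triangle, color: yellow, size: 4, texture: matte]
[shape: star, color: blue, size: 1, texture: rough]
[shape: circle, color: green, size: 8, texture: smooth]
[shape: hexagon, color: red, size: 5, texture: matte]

No match, Match, No match, Match, Match

All 'Match' examples share one property — size ≥ 4 — and every 'No match' example lacks it.
[shape: square, color: green, size: 2, texture: rough]: size = 2, does not fit → No match. [shape: triangle, color: yellow, size: 4, texture: matte]: size = 4, fits → Match. [shape: star, color: blue, size: 1, texture: rough]: size = 1, does not fit → No match. [shape: circle, color: green, size: 8, texture: smooth]: size = 8, fits → Match. [shape: hexagon, color: red, size: 5, texture: matte]: size = 5, fits → Match.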